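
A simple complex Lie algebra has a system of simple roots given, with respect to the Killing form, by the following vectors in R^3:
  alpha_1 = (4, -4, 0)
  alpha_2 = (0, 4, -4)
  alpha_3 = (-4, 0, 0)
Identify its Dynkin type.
Compute the Cartan integers a_ij = 2(alpha_i, alpha_j)/(alpha_j, alpha_j); the resulting 3x3 Cartan matrix is
[[2, -1, -2], [-1, 2, 0], [-1, 0, 2]].
The roots have two lengths (squared-length ratio 2:1); the short ones are alpha_{3}. The associated Dynkin diagram is a chain of 3 nodes with a double edge at one end; the terminal node there is the unique short simple root (B_3), so the type is B_3 (the algebra so(7)).

B_3 (so(7))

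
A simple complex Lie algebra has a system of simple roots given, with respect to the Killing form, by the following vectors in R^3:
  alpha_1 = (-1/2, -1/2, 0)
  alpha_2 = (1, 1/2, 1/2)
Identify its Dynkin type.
G_2

Compute the Cartan integers a_ij = 2(alpha_i, alpha_j)/(alpha_j, alpha_j); the resulting 2x2 Cartan matrix is
[[2, -1], [-3, 2]].
The roots have two lengths (squared-length ratio 3:1); the short ones are alpha_{1}. The associated Dynkin diagram is two nodes joined by a triple edge (G_2), so the type is G_2.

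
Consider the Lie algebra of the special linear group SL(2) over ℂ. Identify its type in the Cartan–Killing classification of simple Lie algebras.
A_1 (sl(2))

This is sl(2), which has dimension 2^2 - 1 = 3 and rank 2 - 1 = 1 (a Cartan subalgebra is the diagonal traceless matrices). In the classification of classical Lie algebras, the special linear algebra sl(n+1) has type A_n; here n = 1, so the Dynkin diagram is a chain of 1 nodes with single edges (A_1). Hence the type is A_1.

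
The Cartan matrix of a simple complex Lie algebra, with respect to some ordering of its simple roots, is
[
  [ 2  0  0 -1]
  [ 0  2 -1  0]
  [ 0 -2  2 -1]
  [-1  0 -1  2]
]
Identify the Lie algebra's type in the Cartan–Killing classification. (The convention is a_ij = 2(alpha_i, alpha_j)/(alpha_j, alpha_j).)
type B_4

The matrix has rank 4 with 2's on the diagonal. Reading the off-diagonal entries as Dynkin edges (a single edge where a_ij = a_ji = -1; a double or triple edge where a_ij * a_ji = 2 or 3), the diagram is a chain of 4 nodes with a double edge at one end; the terminal node there is the unique short simple root (B_4). One simple-root ordering that puts it in standard form is (alpha_1, alpha_4, alpha_3, alpha_2). So the algebra is type B_4, i.e. so(9).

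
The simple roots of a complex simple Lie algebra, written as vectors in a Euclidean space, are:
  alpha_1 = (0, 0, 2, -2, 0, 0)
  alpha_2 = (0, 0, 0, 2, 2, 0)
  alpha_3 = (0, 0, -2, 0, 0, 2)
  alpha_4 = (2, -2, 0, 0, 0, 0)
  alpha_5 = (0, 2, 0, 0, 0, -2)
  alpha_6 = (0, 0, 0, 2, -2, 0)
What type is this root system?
Compute the Cartan integers a_ij = 2(alpha_i, alpha_j)/(alpha_j, alpha_j); the resulting 6x6 Cartan matrix is
[[2, -1, -1, 0, 0, -1], [-1, 2, 0, 0, 0, 0], [-1, 0, 2, 0, -1, 0], [0, 0, 0, 2, -1, 0], [0, 0, -1, -1, 2, 0], [-1, 0, 0, 0, 0, 2]].
All simple roots have the same length, so the diagram is simply laced. The associated Dynkin diagram is a chain of 4 nodes with a fork of two nodes at one end (D_6), so the type is D_6 (the algebra so(12)).

D6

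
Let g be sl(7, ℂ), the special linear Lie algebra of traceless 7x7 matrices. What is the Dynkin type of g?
This is sl(7), which has dimension 7^2 - 1 = 48 and rank 7 - 1 = 6 (a Cartan subalgebra is the diagonal traceless matrices). In the classification of classical Lie algebras, the special linear algebra sl(n+1) has type A_n; here n = 6, so the Dynkin diagram is a chain of 6 nodes with single edges (A_6). Hence the type is A_6.

A_6 (sl(7))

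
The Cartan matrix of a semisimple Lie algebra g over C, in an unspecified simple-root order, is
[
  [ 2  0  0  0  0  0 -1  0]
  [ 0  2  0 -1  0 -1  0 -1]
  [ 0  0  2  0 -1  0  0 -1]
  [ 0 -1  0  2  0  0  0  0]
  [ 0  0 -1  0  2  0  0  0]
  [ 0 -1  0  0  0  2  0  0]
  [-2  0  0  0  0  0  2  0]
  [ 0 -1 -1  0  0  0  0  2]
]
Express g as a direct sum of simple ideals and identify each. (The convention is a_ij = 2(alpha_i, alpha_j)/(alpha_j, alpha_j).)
B_2 (so(5)) + D_6 (so(12))

The diagram associated to this matrix has two connected components: the simple roots {alpha_1, alpha_7} form a chain of 2 nodes with a double edge at one end; the terminal node there is the unique short simple root (B_2), and {alpha_2, alpha_3, alpha_4, alpha_5, alpha_6, alpha_8} form a chain of 4 nodes with a fork of two nodes at one end (D_6). A semisimple Lie algebra decomposes uniquely as the direct sum of simple ideals, one per connected component of its Dynkin diagram, so g ≅ B_2 ⊕ D_6 (dimension 10 + 66 = 76).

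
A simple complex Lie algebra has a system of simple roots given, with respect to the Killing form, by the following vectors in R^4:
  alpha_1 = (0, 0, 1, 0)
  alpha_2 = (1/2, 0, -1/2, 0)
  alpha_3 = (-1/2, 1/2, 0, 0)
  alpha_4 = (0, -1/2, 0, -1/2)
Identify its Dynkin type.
C4

Compute the Cartan integers a_ij = 2(alpha_i, alpha_j)/(alpha_j, alpha_j); the resulting 4x4 Cartan matrix is
[[2, -2, 0, 0], [-1, 2, -1, 0], [0, -1, 2, -1], [0, 0, -1, 2]].
The roots have two lengths (squared-length ratio 2:1); the short ones are alpha_{2,3,4}. The associated Dynkin diagram is a chain of 4 nodes with a double edge at one end; the terminal node there is the unique long simple root (C_4), so the type is C_4 (the algebra sp(8)).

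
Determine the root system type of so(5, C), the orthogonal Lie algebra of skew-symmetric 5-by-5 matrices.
B2

This is so(5) with 5 odd, which has dimension 5(5-1)/2 = 10 and rank (5-1)/2 = 2. In the classification of classical Lie algebras, the orthogonal algebra so(2n+1) in an odd number of variables has type B_n; here n = 2, so the Dynkin diagram is a chain of 2 nodes with a double edge at one end; the terminal node there is the unique short simple root (B_2). Hence the type is B_2.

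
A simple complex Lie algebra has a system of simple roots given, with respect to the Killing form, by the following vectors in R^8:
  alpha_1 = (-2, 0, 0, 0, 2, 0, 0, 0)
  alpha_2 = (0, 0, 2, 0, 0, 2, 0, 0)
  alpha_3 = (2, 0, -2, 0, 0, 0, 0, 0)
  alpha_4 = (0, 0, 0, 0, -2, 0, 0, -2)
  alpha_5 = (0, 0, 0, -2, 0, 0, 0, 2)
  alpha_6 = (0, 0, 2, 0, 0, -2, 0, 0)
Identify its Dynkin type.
D6

Compute the Cartan integers a_ij = 2(alpha_i, alpha_j)/(alpha_j, alpha_j); the resulting 6x6 Cartan matrix is
[[2, 0, -1, -1, 0, 0], [0, 2, -1, 0, 0, 0], [-1, -1, 2, 0, 0, -1], [-1, 0, 0, 2, -1, 0], [0, 0, 0, -1, 2, 0], [0, 0, -1, 0, 0, 2]].
All simple roots have the same length, so the diagram is simply laced. The associated Dynkin diagram is a chain of 4 nodes with a fork of two nodes at one end (D_6), so the type is D_6 (the algebra so(12)).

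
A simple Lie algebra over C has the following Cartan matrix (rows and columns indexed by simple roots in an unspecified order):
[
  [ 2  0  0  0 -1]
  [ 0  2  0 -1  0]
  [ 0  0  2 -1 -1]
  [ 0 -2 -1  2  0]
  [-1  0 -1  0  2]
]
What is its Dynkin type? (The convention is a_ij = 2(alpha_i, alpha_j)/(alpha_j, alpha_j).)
The matrix has rank 5 with 2's on the diagonal. Reading the off-diagonal entries as Dynkin edges (a single edge where a_ij = a_ji = -1; a double or triple edge where a_ij * a_ji = 2 or 3), the diagram is a chain of 5 nodes with a double edge at one end; the terminal node there is the unique short simple root (B_5). One simple-root ordering that puts it in standard form is (alpha_1, alpha_5, alpha_3, alpha_4, alpha_2). So the algebra is type B_5, i.e. so(11).

type B_5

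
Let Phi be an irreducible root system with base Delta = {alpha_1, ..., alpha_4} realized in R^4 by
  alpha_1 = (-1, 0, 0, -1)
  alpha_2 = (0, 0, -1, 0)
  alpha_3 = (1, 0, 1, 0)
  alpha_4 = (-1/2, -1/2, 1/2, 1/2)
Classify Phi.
type F_4

Compute the Cartan integers a_ij = 2(alpha_i, alpha_j)/(alpha_j, alpha_j); the resulting 4x4 Cartan matrix is
[[2, 0, -1, 0], [0, 2, -1, -1], [-1, -2, 2, 0], [0, -1, 0, 2]].
The roots have two lengths (squared-length ratio 2:1); the short ones are alpha_{2,4}. The associated Dynkin diagram is a chain of 4 nodes with a double edge between the middle two (F_4), so the type is F_4.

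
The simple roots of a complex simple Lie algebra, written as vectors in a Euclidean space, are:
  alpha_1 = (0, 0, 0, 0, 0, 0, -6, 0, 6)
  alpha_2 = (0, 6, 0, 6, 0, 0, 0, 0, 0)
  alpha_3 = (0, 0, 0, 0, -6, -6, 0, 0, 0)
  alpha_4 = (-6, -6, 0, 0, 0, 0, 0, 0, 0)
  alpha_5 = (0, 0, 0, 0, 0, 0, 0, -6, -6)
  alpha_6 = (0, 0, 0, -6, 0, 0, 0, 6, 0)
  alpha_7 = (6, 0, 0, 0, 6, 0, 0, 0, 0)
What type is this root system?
Compute the Cartan integers a_ij = 2(alpha_i, alpha_j)/(alpha_j, alpha_j); the resulting 7x7 Cartan matrix is
[[2, 0, 0, 0, -1, 0, 0], [0, 2, 0, -1, 0, -1, 0], [0, 0, 2, 0, 0, 0, -1], [0, -1, 0, 2, 0, 0, -1], [-1, 0, 0, 0, 2, -1, 0], [0, -1, 0, 0, -1, 2, 0], [0, 0, -1, -1, 0, 0, 2]].
All simple roots have the same length, so the diagram is simply laced. The associated Dynkin diagram is a chain of 7 nodes with single edges (A_7), so the type is A_7 (the algebra sl(8)).

type A_7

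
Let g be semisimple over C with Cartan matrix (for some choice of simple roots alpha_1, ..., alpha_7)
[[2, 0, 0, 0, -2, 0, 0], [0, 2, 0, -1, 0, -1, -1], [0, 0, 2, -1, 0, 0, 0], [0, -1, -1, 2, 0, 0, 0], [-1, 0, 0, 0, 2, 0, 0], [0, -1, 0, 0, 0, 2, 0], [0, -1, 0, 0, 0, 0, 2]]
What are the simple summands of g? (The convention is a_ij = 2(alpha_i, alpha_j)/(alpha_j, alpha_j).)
The diagram associated to this matrix has two connected components: the simple roots {alpha_1, alpha_5} form a chain of 2 nodes with a double edge at one end; the terminal node there is the unique short simple root (B_2), and {alpha_2, alpha_3, alpha_4, alpha_6, alpha_7} form a chain of 3 nodes with a fork of two nodes at one end (D_5). A semisimple Lie algebra decomposes uniquely as the direct sum of simple ideals, one per connected component of its Dynkin diagram, so g ≅ B_2 ⊕ D_5 (dimension 10 + 45 = 55).

B_2 + D_5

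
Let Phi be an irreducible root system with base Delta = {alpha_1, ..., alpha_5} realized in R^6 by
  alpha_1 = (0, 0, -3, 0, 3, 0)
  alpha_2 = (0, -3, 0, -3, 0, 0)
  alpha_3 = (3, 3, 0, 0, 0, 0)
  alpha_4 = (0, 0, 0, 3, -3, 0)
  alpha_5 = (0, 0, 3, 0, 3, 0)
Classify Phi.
Compute the Cartan integers a_ij = 2(alpha_i, alpha_j)/(alpha_j, alpha_j); the resulting 5x5 Cartan matrix is
[[2, 0, 0, -1, 0], [0, 2, -1, -1, 0], [0, -1, 2, 0, 0], [-1, -1, 0, 2, -1], [0, 0, 0, -1, 2]].
All simple roots have the same length, so the diagram is simply laced. The associated Dynkin diagram is a chain of 3 nodes with a fork of two nodes at one end (D_5), so the type is D_5 (the algebra so(10)).

D_5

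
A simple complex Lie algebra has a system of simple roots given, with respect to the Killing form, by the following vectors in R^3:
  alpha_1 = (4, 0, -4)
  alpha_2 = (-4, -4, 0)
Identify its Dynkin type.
Compute the Cartan integers a_ij = 2(alpha_i, alpha_j)/(alpha_j, alpha_j); the resulting 2x2 Cartan matrix is
[[2, -1], [-1, 2]].
All simple roots have the same length, so the diagram is simply laced. The associated Dynkin diagram is a chain of 2 nodes with single edges (A_2), so the type is A_2 (the algebra sl(3)).

A2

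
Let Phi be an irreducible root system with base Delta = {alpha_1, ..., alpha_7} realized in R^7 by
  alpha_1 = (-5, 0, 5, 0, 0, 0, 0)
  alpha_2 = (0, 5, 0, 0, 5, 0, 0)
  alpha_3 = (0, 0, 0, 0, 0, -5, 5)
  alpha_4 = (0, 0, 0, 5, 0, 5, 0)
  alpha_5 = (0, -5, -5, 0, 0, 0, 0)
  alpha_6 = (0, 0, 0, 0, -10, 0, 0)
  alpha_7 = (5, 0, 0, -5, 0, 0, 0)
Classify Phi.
C_7 (sp(14))

Compute the Cartan integers a_ij = 2(alpha_i, alpha_j)/(alpha_j, alpha_j); the resulting 7x7 Cartan matrix is
[[2, 0, 0, 0, -1, 0, -1], [0, 2, 0, 0, -1, -1, 0], [0, 0, 2, -1, 0, 0, 0], [0, 0, -1, 2, 0, 0, -1], [-1, -1, 0, 0, 2, 0, 0], [0, -2, 0, 0, 0, 2, 0], [-1, 0, 0, -1, 0, 0, 2]].
The roots have two lengths (squared-length ratio 2:1); the short ones are alpha_{1,2,3,4,5,7}. The associated Dynkin diagram is a chain of 7 nodes with a double edge at one end; the terminal node there is the unique long simple root (C_7), so the type is C_7 (the algebra sp(14)).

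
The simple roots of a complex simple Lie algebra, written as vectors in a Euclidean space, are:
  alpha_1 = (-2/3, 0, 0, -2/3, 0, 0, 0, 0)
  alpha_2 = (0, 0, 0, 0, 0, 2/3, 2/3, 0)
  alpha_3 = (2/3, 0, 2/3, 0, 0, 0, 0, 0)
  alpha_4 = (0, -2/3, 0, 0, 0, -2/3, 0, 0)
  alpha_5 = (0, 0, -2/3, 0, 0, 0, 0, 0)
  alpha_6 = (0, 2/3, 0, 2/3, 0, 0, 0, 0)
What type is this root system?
Compute the Cartan integers a_ij = 2(alpha_i, alpha_j)/(alpha_j, alpha_j); the resulting 6x6 Cartan matrix is
[[2, 0, -1, 0, 0, -1], [0, 2, 0, -1, 0, 0], [-1, 0, 2, 0, -2, 0], [0, -1, 0, 2, 0, -1], [0, 0, -1, 0, 2, 0], [-1, 0, 0, -1, 0, 2]].
The roots have two lengths (squared-length ratio 2:1); the short ones are alpha_{5}. The associated Dynkin diagram is a chain of 6 nodes with a double edge at one end; the terminal node there is the unique short simple root (B_6), so the type is B_6 (the algebra so(13)).

B6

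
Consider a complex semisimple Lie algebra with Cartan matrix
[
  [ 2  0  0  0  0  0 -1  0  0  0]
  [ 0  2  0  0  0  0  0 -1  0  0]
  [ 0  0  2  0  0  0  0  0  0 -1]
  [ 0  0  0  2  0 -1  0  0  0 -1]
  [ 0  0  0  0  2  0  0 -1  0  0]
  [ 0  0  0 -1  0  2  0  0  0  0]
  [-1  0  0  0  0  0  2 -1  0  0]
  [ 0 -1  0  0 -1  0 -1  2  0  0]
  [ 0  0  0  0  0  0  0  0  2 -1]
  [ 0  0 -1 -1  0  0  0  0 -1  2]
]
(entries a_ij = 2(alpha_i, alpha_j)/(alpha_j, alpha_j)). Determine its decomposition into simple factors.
D5 + D5

The diagram associated to this matrix has two connected components: the simple roots {alpha_3, alpha_4, alpha_6, alpha_9, alpha_10} form a chain of 3 nodes with a fork of two nodes at one end (D_5), and {alpha_1, alpha_2, alpha_5, alpha_7, alpha_8} form a chain of 3 nodes with a fork of two nodes at one end (D_5). A semisimple Lie algebra decomposes uniquely as the direct sum of simple ideals, one per connected component of its Dynkin diagram, so g ≅ D_5 ⊕ D_5 (dimension 45 + 45 = 90).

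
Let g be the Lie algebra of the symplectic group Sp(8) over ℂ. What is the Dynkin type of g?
C4

This is sp(8), which has dimension 8(8+1)/2 = 36 and rank 8/2 = 4. In the classification of classical Lie algebras, the symplectic algebra sp(2n) has type C_n; here n = 4, so the Dynkin diagram is a chain of 4 nodes with a double edge at one end; the terminal node there is the unique long simple root (C_4). Hence the type is C_4.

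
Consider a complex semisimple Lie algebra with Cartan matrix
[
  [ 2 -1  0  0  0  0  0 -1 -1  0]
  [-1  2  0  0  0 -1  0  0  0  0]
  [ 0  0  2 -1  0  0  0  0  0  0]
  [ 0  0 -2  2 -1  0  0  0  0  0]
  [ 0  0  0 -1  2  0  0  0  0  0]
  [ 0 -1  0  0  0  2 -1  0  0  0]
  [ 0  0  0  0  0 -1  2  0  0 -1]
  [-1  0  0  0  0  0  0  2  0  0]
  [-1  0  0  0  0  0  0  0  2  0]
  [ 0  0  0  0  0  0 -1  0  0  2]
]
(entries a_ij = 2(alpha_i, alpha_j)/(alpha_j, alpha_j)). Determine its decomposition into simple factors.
B3 ⊕ D7

The diagram associated to this matrix has two connected components: the simple roots {alpha_3, alpha_4, alpha_5} form a chain of 3 nodes with a double edge at one end; the terminal node there is the unique short simple root (B_3), and {alpha_1, alpha_2, alpha_6, alpha_7, alpha_8, alpha_9, alpha_10} form a chain of 5 nodes with a fork of two nodes at one end (D_7). A semisimple Lie algebra decomposes uniquely as the direct sum of simple ideals, one per connected component of its Dynkin diagram, so g ≅ B_3 ⊕ D_7 (dimension 21 + 91 = 112).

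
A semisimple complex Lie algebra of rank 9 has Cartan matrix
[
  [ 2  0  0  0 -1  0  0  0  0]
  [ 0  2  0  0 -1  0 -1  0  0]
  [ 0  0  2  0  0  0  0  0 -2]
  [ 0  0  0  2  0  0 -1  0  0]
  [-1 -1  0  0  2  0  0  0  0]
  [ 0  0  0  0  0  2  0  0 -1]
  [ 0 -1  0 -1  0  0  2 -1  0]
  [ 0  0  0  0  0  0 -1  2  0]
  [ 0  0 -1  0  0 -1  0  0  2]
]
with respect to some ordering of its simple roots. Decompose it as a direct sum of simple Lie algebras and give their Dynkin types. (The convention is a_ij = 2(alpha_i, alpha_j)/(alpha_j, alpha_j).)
C_3 (sp(6)) ⊕ D_6 (so(12))

The diagram associated to this matrix has two connected components: the simple roots {alpha_3, alpha_6, alpha_9} form a chain of 3 nodes with a double edge at one end; the terminal node there is the unique long simple root (C_3), and {alpha_1, alpha_2, alpha_4, alpha_5, alpha_7, alpha_8} form a chain of 4 nodes with a fork of two nodes at one end (D_6). A semisimple Lie algebra decomposes uniquely as the direct sum of simple ideals, one per connected component of its Dynkin diagram, so g ≅ C_3 ⊕ D_6 (dimension 21 + 66 = 87).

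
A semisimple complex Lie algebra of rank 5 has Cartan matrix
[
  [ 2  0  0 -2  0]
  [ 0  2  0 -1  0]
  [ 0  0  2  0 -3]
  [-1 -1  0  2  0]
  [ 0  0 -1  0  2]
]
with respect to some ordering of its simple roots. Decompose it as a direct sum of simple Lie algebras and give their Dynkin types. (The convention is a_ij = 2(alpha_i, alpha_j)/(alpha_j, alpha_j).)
The diagram associated to this matrix has two connected components: the simple roots {alpha_1, alpha_2, alpha_4} form a chain of 3 nodes with a double edge at one end; the terminal node there is the unique long simple root (C_3), and {alpha_3, alpha_5} form two nodes joined by a triple edge (G_2). A semisimple Lie algebra decomposes uniquely as the direct sum of simple ideals, one per connected component of its Dynkin diagram, so g ≅ C_3 ⊕ G_2 (dimension 21 + 14 = 35).

C3 ⊕ G2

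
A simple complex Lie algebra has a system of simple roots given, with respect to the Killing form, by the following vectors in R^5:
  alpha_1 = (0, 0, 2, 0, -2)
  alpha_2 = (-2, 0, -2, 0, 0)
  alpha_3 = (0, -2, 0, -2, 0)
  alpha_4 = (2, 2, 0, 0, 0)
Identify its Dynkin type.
type A_4

Compute the Cartan integers a_ij = 2(alpha_i, alpha_j)/(alpha_j, alpha_j); the resulting 4x4 Cartan matrix is
[[2, -1, 0, 0], [-1, 2, 0, -1], [0, 0, 2, -1], [0, -1, -1, 2]].
All simple roots have the same length, so the diagram is simply laced. The associated Dynkin diagram is a chain of 4 nodes with single edges (A_4), so the type is A_4 (the algebra sl(5)).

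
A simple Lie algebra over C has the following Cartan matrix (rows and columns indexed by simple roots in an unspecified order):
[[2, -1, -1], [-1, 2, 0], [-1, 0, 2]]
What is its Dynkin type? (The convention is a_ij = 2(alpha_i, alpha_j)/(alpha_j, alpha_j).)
The matrix has rank 3 with 2's on the diagonal. Reading the off-diagonal entries as Dynkin edges (a single edge where a_ij = a_ji = -1; a double or triple edge where a_ij * a_ji = 2 or 3), the diagram is a chain of 3 nodes with single edges (A_3). One simple-root ordering that puts it in standard form is (alpha_3, alpha_1, alpha_2). So the algebra is type A_3, i.e. sl(4).

type A_3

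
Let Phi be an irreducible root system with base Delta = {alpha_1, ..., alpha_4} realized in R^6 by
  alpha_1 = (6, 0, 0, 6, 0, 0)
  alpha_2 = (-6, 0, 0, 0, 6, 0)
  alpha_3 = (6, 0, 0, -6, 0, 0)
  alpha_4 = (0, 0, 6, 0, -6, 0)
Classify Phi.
type D_4

Compute the Cartan integers a_ij = 2(alpha_i, alpha_j)/(alpha_j, alpha_j); the resulting 4x4 Cartan matrix is
[[2, -1, 0, 0], [-1, 2, -1, -1], [0, -1, 2, 0], [0, -1, 0, 2]].
All simple roots have the same length, so the diagram is simply laced. The associated Dynkin diagram is a chain of 2 nodes with a fork of two nodes at one end (D_4), so the type is D_4 (the algebra so(8)).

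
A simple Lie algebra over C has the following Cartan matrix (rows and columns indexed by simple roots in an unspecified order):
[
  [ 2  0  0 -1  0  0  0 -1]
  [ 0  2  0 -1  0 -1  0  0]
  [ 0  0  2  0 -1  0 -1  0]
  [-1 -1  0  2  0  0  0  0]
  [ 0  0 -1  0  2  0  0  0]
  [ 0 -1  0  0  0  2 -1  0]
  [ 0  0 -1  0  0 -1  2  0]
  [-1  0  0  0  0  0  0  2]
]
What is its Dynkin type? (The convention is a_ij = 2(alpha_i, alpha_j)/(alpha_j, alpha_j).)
A8

The matrix has rank 8 with 2's on the diagonal. Reading the off-diagonal entries as Dynkin edges (a single edge where a_ij = a_ji = -1; a double or triple edge where a_ij * a_ji = 2 or 3), the diagram is a chain of 8 nodes with single edges (A_8). One simple-root ordering that puts it in standard form is (alpha_5, alpha_3, alpha_7, alpha_6, alpha_2, alpha_4, alpha_1, alpha_8). So the algebra is type A_8, i.e. sl(9).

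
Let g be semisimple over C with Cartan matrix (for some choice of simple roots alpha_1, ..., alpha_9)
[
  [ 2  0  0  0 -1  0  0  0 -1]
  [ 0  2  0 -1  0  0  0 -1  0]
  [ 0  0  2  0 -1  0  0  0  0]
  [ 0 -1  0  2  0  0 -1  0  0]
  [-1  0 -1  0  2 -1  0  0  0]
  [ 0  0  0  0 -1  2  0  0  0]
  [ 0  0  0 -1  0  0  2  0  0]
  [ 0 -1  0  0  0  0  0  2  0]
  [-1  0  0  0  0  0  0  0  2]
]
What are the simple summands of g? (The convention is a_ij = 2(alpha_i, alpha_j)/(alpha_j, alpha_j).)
A4 ⊕ D5

The diagram associated to this matrix has two connected components: the simple roots {alpha_2, alpha_4, alpha_7, alpha_8} form a chain of 4 nodes with single edges (A_4), and {alpha_1, alpha_3, alpha_5, alpha_6, alpha_9} form a chain of 3 nodes with a fork of two nodes at one end (D_5). A semisimple Lie algebra decomposes uniquely as the direct sum of simple ideals, one per connected component of its Dynkin diagram, so g ≅ A_4 ⊕ D_5 (dimension 24 + 45 = 69).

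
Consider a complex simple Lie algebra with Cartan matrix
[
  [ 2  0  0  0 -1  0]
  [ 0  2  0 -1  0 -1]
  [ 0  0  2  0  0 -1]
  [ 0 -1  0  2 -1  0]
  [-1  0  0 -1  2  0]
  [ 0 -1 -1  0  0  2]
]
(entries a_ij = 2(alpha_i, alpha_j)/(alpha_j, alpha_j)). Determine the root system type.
The matrix has rank 6 with 2's on the diagonal. Reading the off-diagonal entries as Dynkin edges (a single edge where a_ij = a_ji = -1; a double or triple edge where a_ij * a_ji = 2 or 3), the diagram is a chain of 6 nodes with single edges (A_6). One simple-root ordering that puts it in standard form is (alpha_1, alpha_5, alpha_4, alpha_2, alpha_6, alpha_3). So the algebra is type A_6, i.e. sl(7).

A_6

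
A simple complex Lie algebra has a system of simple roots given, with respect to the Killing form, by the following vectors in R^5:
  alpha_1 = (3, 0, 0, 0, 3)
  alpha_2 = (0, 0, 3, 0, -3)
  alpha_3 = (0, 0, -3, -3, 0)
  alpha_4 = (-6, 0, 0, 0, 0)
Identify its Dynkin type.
Compute the Cartan integers a_ij = 2(alpha_i, alpha_j)/(alpha_j, alpha_j); the resulting 4x4 Cartan matrix is
[[2, -1, 0, -1], [-1, 2, -1, 0], [0, -1, 2, 0], [-2, 0, 0, 2]].
The roots have two lengths (squared-length ratio 2:1); the short ones are alpha_{1,2,3}. The associated Dynkin diagram is a chain of 4 nodes with a double edge at one end; the terminal node there is the unique long simple root (C_4), so the type is C_4 (the algebra sp(8)).

C4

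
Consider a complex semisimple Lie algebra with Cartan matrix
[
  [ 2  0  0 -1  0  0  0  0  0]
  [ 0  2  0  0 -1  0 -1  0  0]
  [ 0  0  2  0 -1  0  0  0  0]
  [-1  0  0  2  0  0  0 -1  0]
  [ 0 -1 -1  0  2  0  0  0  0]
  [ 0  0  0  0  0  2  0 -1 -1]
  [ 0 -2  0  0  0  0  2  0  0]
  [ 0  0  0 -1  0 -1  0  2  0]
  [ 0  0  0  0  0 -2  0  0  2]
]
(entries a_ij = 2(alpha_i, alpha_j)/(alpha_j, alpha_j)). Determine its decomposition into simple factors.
type C_4 + type C_5

The diagram associated to this matrix has two connected components: the simple roots {alpha_2, alpha_3, alpha_5, alpha_7} form a chain of 4 nodes with a double edge at one end; the terminal node there is the unique long simple root (C_4), and {alpha_1, alpha_4, alpha_6, alpha_8, alpha_9} form a chain of 5 nodes with a double edge at one end; the terminal node there is the unique long simple root (C_5). A semisimple Lie algebra decomposes uniquely as the direct sum of simple ideals, one per connected component of its Dynkin diagram, so g ≅ C_4 ⊕ C_5 (dimension 36 + 55 = 91).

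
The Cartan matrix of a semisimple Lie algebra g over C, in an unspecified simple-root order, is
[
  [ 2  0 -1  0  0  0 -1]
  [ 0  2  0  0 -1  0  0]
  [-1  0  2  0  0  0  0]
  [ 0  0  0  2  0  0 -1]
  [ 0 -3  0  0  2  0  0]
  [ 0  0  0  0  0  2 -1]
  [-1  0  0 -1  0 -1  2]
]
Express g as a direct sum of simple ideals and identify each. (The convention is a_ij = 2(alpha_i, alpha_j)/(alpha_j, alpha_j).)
D5 ⊕ G2

The diagram associated to this matrix has two connected components: the simple roots {alpha_1, alpha_3, alpha_4, alpha_6, alpha_7} form a chain of 3 nodes with a fork of two nodes at one end (D_5), and {alpha_2, alpha_5} form two nodes joined by a triple edge (G_2). A semisimple Lie algebra decomposes uniquely as the direct sum of simple ideals, one per connected component of its Dynkin diagram, so g ≅ D_5 ⊕ G_2 (dimension 45 + 14 = 59).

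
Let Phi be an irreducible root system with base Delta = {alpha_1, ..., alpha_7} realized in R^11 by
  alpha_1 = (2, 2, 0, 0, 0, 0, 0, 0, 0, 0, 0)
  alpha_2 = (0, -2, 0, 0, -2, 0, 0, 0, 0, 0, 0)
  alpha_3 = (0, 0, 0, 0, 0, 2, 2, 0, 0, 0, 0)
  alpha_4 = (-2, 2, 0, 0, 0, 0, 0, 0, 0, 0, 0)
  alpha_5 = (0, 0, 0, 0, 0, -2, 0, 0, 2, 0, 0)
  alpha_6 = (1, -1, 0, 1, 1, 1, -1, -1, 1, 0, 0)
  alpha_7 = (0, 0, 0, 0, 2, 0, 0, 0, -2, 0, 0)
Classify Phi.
Compute the Cartan integers a_ij = 2(alpha_i, alpha_j)/(alpha_j, alpha_j); the resulting 7x7 Cartan matrix is
[[2, -1, 0, 0, 0, 0, 0], [-1, 2, 0, -1, 0, 0, -1], [0, 0, 2, 0, -1, 0, 0], [0, -1, 0, 2, 0, -1, 0], [0, 0, -1, 0, 2, 0, -1], [0, 0, 0, -1, 0, 2, 0], [0, -1, 0, 0, -1, 0, 2]].
All simple roots have the same length, so the diagram is simply laced. The associated Dynkin diagram is a chain of 6 nodes with one extra node attached to the third node from one end (E_7), so the type is E_7.

E_7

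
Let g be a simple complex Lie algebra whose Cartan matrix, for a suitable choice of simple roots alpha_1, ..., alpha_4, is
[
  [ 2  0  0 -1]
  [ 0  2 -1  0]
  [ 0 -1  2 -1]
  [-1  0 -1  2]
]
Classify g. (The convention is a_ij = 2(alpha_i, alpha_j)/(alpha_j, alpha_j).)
The matrix has rank 4 with 2's on the diagonal. Reading the off-diagonal entries as Dynkin edges (a single edge where a_ij = a_ji = -1; a double or triple edge where a_ij * a_ji = 2 or 3), the diagram is a chain of 4 nodes with single edges (A_4). One simple-root ordering that puts it in standard form is (alpha_2, alpha_3, alpha_4, alpha_1). So the algebra is type A_4, i.e. sl(5).

A_4 (sl(5))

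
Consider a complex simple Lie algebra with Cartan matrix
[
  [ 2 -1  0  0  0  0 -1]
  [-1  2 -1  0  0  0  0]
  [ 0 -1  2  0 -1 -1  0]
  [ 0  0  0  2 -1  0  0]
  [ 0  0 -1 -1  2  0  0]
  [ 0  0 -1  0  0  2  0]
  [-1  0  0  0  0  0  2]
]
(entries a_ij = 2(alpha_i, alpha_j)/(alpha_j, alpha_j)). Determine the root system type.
The matrix has rank 7 with 2's on the diagonal. Reading the off-diagonal entries as Dynkin edges (a single edge where a_ij = a_ji = -1; a double or triple edge where a_ij * a_ji = 2 or 3), the diagram is a chain of 6 nodes with one extra node attached to the third node from one end (E_7). One simple-root ordering that puts it in standard form is (alpha_4, alpha_6, alpha_5, alpha_3, alpha_2, alpha_1, alpha_7). So the algebra is type E_7.

E7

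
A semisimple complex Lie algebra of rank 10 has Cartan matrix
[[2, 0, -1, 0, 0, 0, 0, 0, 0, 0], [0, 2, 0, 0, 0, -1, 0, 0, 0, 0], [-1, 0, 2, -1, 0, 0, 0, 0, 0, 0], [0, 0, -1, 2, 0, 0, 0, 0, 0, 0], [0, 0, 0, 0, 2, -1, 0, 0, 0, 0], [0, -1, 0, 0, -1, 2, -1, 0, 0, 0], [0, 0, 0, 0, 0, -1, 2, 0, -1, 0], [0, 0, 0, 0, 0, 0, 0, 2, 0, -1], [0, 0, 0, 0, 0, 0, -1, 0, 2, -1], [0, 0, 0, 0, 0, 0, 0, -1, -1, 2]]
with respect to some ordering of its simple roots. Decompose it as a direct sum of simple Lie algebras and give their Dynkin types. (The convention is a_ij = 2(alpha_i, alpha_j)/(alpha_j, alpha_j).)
A_3 (sl(4)) + D_7 (so(14))

The diagram associated to this matrix has two connected components: the simple roots {alpha_1, alpha_3, alpha_4} form a chain of 3 nodes with single edges (A_3), and {alpha_2, alpha_5, alpha_6, alpha_7, alpha_8, alpha_9, alpha_10} form a chain of 5 nodes with a fork of two nodes at one end (D_7). A semisimple Lie algebra decomposes uniquely as the direct sum of simple ideals, one per connected component of its Dynkin diagram, so g ≅ A_3 ⊕ D_7 (dimension 15 + 91 = 106).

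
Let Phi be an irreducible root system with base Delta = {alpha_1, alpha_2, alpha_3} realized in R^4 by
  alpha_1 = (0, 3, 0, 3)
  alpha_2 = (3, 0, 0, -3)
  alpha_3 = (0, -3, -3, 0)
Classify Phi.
Compute the Cartan integers a_ij = 2(alpha_i, alpha_j)/(alpha_j, alpha_j); the resulting 3x3 Cartan matrix is
[[2, -1, -1], [-1, 2, 0], [-1, 0, 2]].
All simple roots have the same length, so the diagram is simply laced. The associated Dynkin diagram is a chain of 3 nodes with single edges (A_3), so the type is A_3 (the algebra sl(4)).

A3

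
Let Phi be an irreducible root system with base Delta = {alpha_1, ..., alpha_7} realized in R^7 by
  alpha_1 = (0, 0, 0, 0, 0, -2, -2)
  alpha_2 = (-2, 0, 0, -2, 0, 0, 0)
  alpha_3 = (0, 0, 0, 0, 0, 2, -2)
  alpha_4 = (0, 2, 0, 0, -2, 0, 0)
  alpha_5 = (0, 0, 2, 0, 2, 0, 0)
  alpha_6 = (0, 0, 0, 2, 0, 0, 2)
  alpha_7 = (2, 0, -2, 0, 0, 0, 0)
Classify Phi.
Compute the Cartan integers a_ij = 2(alpha_i, alpha_j)/(alpha_j, alpha_j); the resulting 7x7 Cartan matrix is
[[2, 0, 0, 0, 0, -1, 0], [0, 2, 0, 0, 0, -1, -1], [0, 0, 2, 0, 0, -1, 0], [0, 0, 0, 2, -1, 0, 0], [0, 0, 0, -1, 2, 0, -1], [-1, -1, -1, 0, 0, 2, 0], [0, -1, 0, 0, -1, 0, 2]].
All simple roots have the same length, so the diagram is simply laced. The associated Dynkin diagram is a chain of 5 nodes with a fork of two nodes at one end (D_7), so the type is D_7 (the algebra so(14)).

D_7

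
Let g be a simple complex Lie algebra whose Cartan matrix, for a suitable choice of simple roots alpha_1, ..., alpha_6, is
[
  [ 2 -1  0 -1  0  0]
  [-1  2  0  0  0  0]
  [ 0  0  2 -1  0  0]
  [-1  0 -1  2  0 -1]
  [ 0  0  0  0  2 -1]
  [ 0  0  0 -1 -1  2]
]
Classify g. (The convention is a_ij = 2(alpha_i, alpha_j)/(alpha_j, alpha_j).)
The matrix has rank 6 with 2's on the diagonal. Reading the off-diagonal entries as Dynkin edges (a single edge where a_ij = a_ji = -1; a double or triple edge where a_ij * a_ji = 2 or 3), the diagram is a chain of 5 nodes with one extra node attached to the third node from one end (E_6). One simple-root ordering that puts it in standard form is (alpha_5, alpha_3, alpha_6, alpha_4, alpha_1, alpha_2). So the algebra is type E_6.

E_6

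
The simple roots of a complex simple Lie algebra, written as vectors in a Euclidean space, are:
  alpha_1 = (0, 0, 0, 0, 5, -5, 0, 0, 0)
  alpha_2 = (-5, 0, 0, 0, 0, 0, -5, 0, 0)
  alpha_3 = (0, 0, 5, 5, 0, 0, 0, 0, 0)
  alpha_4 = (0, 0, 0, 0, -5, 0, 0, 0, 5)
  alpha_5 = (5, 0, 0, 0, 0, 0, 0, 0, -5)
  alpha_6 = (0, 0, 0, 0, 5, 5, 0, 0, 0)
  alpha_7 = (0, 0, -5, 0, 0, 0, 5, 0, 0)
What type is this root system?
type D_7

Compute the Cartan integers a_ij = 2(alpha_i, alpha_j)/(alpha_j, alpha_j); the resulting 7x7 Cartan matrix is
[[2, 0, 0, -1, 0, 0, 0], [0, 2, 0, 0, -1, 0, -1], [0, 0, 2, 0, 0, 0, -1], [-1, 0, 0, 2, -1, -1, 0], [0, -1, 0, -1, 2, 0, 0], [0, 0, 0, -1, 0, 2, 0], [0, -1, -1, 0, 0, 0, 2]].
All simple roots have the same length, so the diagram is simply laced. The associated Dynkin diagram is a chain of 5 nodes with a fork of two nodes at one end (D_7), so the type is D_7 (the algebra so(14)).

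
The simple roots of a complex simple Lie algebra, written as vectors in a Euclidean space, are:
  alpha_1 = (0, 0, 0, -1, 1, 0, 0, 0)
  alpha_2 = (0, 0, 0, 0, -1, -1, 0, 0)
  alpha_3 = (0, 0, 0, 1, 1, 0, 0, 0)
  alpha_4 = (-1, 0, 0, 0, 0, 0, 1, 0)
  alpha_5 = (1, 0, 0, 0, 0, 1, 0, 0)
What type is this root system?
Compute the Cartan integers a_ij = 2(alpha_i, alpha_j)/(alpha_j, alpha_j); the resulting 5x5 Cartan matrix is
[[2, -1, 0, 0, 0], [-1, 2, -1, 0, -1], [0, -1, 2, 0, 0], [0, 0, 0, 2, -1], [0, -1, 0, -1, 2]].
All simple roots have the same length, so the diagram is simply laced. The associated Dynkin diagram is a chain of 3 nodes with a fork of two nodes at one end (D_5), so the type is D_5 (the algebra so(10)).

D5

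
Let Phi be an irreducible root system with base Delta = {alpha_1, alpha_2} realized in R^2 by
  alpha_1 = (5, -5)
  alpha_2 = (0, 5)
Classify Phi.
B_2

Compute the Cartan integers a_ij = 2(alpha_i, alpha_j)/(alpha_j, alpha_j); the resulting 2x2 Cartan matrix is
[[2, -2], [-1, 2]].
The roots have two lengths (squared-length ratio 2:1); the short ones are alpha_{2}. The associated Dynkin diagram is a chain of 2 nodes with a double edge at one end; the terminal node there is the unique short simple root (B_2), so the type is B_2 (the algebra so(5)).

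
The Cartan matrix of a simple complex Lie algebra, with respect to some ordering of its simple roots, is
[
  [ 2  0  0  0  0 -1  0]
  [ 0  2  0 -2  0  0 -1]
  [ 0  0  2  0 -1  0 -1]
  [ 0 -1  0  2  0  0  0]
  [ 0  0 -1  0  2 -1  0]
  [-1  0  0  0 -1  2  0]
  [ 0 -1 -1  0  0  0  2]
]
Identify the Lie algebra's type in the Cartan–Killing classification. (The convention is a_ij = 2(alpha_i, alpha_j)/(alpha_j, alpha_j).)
The matrix has rank 7 with 2's on the diagonal. Reading the off-diagonal entries as Dynkin edges (a single edge where a_ij = a_ji = -1; a double or triple edge where a_ij * a_ji = 2 or 3), the diagram is a chain of 7 nodes with a double edge at one end; the terminal node there is the unique short simple root (B_7). One simple-root ordering that puts it in standard form is (alpha_1, alpha_6, alpha_5, alpha_3, alpha_7, alpha_2, alpha_4). So the algebra is type B_7, i.e. so(15).

type B_7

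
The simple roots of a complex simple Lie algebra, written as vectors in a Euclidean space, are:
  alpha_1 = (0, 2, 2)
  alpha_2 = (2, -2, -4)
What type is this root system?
Compute the Cartan integers a_ij = 2(alpha_i, alpha_j)/(alpha_j, alpha_j); the resulting 2x2 Cartan matrix is
[[2, -1], [-3, 2]].
The roots have two lengths (squared-length ratio 3:1); the short ones are alpha_{1}. The associated Dynkin diagram is two nodes joined by a triple edge (G_2), so the type is G_2.

type G_2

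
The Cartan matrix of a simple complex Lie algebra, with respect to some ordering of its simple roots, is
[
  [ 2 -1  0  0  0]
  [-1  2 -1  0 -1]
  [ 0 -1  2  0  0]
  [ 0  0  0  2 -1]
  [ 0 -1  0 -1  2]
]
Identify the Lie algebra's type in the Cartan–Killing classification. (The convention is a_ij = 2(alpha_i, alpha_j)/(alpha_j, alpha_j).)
D5

The matrix has rank 5 with 2's on the diagonal. Reading the off-diagonal entries as Dynkin edges (a single edge where a_ij = a_ji = -1; a double or triple edge where a_ij * a_ji = 2 or 3), the diagram is a chain of 3 nodes with a fork of two nodes at one end (D_5). One simple-root ordering that puts it in standard form is (alpha_4, alpha_5, alpha_2, alpha_1, alpha_3). So the algebra is type D_5, i.e. so(10).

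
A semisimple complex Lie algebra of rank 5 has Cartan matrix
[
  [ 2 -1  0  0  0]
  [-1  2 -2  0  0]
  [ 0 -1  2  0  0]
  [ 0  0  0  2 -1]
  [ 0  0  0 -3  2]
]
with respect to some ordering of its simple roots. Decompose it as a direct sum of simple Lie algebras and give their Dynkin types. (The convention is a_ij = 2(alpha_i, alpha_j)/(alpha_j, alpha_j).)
B3 ⊕ G2

The diagram associated to this matrix has two connected components: the simple roots {alpha_1, alpha_2, alpha_3} form a chain of 3 nodes with a double edge at one end; the terminal node there is the unique short simple root (B_3), and {alpha_4, alpha_5} form two nodes joined by a triple edge (G_2). A semisimple Lie algebra decomposes uniquely as the direct sum of simple ideals, one per connected component of its Dynkin diagram, so g ≅ B_3 ⊕ G_2 (dimension 21 + 14 = 35).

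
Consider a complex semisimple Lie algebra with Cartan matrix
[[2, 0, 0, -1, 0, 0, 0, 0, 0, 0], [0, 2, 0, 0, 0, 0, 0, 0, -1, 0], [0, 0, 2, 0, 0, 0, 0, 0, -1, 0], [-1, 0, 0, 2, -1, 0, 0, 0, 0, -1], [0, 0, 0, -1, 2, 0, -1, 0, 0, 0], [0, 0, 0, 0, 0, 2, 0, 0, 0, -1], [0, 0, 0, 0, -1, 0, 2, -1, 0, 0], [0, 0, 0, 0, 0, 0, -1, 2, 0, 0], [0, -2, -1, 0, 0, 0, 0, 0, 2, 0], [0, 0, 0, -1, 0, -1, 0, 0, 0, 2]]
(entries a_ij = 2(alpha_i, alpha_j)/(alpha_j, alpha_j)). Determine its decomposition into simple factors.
The diagram associated to this matrix has two connected components: the simple roots {alpha_2, alpha_3, alpha_9} form a chain of 3 nodes with a double edge at one end; the terminal node there is the unique short simple root (B_3), and {alpha_1, alpha_4, alpha_5, alpha_6, alpha_7, alpha_8, alpha_10} form a chain of 6 nodes with one extra node attached to the third node from one end (E_7). A semisimple Lie algebra decomposes uniquely as the direct sum of simple ideals, one per connected component of its Dynkin diagram, so g ≅ B_3 ⊕ E_7 (dimension 21 + 133 = 154).

type B_3 + type E_7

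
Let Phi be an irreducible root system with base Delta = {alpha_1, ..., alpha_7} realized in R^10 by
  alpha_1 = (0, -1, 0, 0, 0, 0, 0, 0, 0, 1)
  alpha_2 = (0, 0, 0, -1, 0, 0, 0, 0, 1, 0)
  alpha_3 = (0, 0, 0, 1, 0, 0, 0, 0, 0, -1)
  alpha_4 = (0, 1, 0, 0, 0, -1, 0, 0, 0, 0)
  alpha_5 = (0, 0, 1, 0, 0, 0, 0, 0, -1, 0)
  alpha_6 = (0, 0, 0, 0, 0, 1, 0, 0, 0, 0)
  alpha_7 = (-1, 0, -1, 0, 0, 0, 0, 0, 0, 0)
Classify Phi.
B7

Compute the Cartan integers a_ij = 2(alpha_i, alpha_j)/(alpha_j, alpha_j); the resulting 7x7 Cartan matrix is
[[2, 0, -1, -1, 0, 0, 0], [0, 2, -1, 0, -1, 0, 0], [-1, -1, 2, 0, 0, 0, 0], [-1, 0, 0, 2, 0, -2, 0], [0, -1, 0, 0, 2, 0, -1], [0, 0, 0, -1, 0, 2, 0], [0, 0, 0, 0, -1, 0, 2]].
The roots have two lengths (squared-length ratio 2:1); the short ones are alpha_{6}. The associated Dynkin diagram is a chain of 7 nodes with a double edge at one end; the terminal node there is the unique short simple root (B_7), so the type is B_7 (the algebra so(15)).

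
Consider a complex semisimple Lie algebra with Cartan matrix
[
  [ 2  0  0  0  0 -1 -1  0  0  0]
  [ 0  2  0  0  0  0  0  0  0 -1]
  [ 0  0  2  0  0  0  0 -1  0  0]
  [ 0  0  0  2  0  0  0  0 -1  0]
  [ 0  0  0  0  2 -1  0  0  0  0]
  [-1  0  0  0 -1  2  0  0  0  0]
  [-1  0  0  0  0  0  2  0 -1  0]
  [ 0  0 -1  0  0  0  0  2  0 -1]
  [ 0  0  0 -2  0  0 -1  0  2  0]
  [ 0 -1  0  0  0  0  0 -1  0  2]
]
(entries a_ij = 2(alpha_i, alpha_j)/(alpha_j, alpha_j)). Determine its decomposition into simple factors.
The diagram associated to this matrix has two connected components: the simple roots {alpha_2, alpha_3, alpha_8, alpha_10} form a chain of 4 nodes with single edges (A_4), and {alpha_1, alpha_4, alpha_5, alpha_6, alpha_7, alpha_9} form a chain of 6 nodes with a double edge at one end; the terminal node there is the unique short simple root (B_6). A semisimple Lie algebra decomposes uniquely as the direct sum of simple ideals, one per connected component of its Dynkin diagram, so g ≅ A_4 ⊕ B_6 (dimension 24 + 78 = 102).

type A_4 ⊕ type B_6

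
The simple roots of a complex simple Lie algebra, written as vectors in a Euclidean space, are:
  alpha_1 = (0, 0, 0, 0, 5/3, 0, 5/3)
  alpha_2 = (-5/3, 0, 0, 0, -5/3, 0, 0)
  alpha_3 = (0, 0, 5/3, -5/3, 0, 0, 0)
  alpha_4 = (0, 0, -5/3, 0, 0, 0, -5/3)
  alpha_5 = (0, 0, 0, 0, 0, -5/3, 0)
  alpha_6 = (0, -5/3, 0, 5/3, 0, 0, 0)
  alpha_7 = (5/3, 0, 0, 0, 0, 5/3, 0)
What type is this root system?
Compute the Cartan integers a_ij = 2(alpha_i, alpha_j)/(alpha_j, alpha_j); the resulting 7x7 Cartan matrix is
[[2, -1, 0, -1, 0, 0, 0], [-1, 2, 0, 0, 0, 0, -1], [0, 0, 2, -1, 0, -1, 0], [-1, 0, -1, 2, 0, 0, 0], [0, 0, 0, 0, 2, 0, -1], [0, 0, -1, 0, 0, 2, 0], [0, -1, 0, 0, -2, 0, 2]].
The roots have two lengths (squared-length ratio 2:1); the short ones are alpha_{5}. The associated Dynkin diagram is a chain of 7 nodes with a double edge at one end; the terminal node there is the unique short simple root (B_7), so the type is B_7 (the algebra so(15)).

B_7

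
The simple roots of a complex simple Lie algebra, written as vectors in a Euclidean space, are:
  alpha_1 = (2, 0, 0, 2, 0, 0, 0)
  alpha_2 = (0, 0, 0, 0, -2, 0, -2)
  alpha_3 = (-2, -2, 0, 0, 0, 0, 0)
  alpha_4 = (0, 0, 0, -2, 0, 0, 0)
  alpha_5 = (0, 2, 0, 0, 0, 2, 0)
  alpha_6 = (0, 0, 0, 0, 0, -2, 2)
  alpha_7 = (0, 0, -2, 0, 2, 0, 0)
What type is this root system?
Compute the Cartan integers a_ij = 2(alpha_i, alpha_j)/(alpha_j, alpha_j); the resulting 7x7 Cartan matrix is
[[2, 0, -1, -2, 0, 0, 0], [0, 2, 0, 0, 0, -1, -1], [-1, 0, 2, 0, -1, 0, 0], [-1, 0, 0, 2, 0, 0, 0], [0, 0, -1, 0, 2, -1, 0], [0, -1, 0, 0, -1, 2, 0], [0, -1, 0, 0, 0, 0, 2]].
The roots have two lengths (squared-length ratio 2:1); the short ones are alpha_{4}. The associated Dynkin diagram is a chain of 7 nodes with a double edge at one end; the terminal node there is the unique short simple root (B_7), so the type is B_7 (the algebra so(15)).

B_7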